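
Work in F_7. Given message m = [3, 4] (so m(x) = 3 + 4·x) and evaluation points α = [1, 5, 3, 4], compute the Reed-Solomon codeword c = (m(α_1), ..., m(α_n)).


c = [0, 2, 1, 5]

Message polynomial: m(x) = 3 + 4·x (mod 7).
For each evaluation point α_i, compute m(α_i) mod 7:
  α_1 = 1: Horner steps 4 → 0, so m(1) = 0.
  α_2 = 5: Horner steps 4 → 2, so m(5) = 2.
  α_3 = 3: Horner steps 4 → 1, so m(3) = 1.
  α_4 = 4: Horner steps 4 → 5, so m(4) = 5.
Codeword c = [0, 2, 1, 5] ∈ F_7^4.


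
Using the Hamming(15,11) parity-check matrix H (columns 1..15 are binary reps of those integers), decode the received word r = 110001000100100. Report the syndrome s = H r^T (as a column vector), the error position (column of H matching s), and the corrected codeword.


s = (0, 0, 1, 0)^T, error position = 2, corrected codeword c = 100001000100100

Compute s = H r^T mod 2 one row at a time:
  s_1 = 0 + 0 + 1 + 0 + 0 + 1 + 0 + 0 = 2 ≡ 0 (mod 2).
  s_2 = 0 + 0 + 1 + 0 + 0 + 1 + 0 + 0 = 2 ≡ 0 (mod 2).
  s_3 = 1 + 0 + 1 + 0 + 1 + 0 + 0 + 0 = 3 ≡ 1 (mod 2).
  s_4 = 1 + 0 + 0 + 0 + 0 + 0 + 1 + 0 = 2 ≡ 0 (mod 2).
s = (0, 0, 1, 0)^T — this equals column 2 of H (binary 0010), so error is at position 2.
Correct: flip bit 2 of r = 110001000100100 to get c = 100001000100100.


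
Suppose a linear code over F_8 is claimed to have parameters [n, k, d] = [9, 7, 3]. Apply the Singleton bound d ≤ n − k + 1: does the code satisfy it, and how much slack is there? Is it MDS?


Singleton RHS = n − k + 1 = 3, slack = 0, bound satisfied, MDS.

Singleton bound: d ≤ n − k + 1.
Here n = 9, k = 7, so n − k + 1 = 3.
Given d = 3, check d ≤ 3: YES.
Slack = (n − k + 1) − d = 0.
The code is MDS (slack = 0).
Description: the claimed parameters are [9, 7, 3]_8; such a code would be MDS (meets Singleton bound).


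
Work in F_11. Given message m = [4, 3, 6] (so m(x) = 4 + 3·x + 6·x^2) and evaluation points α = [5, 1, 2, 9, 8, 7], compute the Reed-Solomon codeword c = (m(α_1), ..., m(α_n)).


c = [4, 2, 1, 0, 5, 0]

Message polynomial: m(x) = 4 + 3·x + 6·x^2 (mod 11).
For each evaluation point α_i, compute m(α_i) mod 11:
  α_1 = 5: Horner steps 6 → 0 → 4, so m(5) = 4.
  α_2 = 1: Horner steps 6 → 9 → 2, so m(1) = 2.
  α_3 = 2: Horner steps 6 → 4 → 1, so m(2) = 1.
  α_4 = 9: Horner steps 6 → 2 → 0, so m(9) = 0.
  α_5 = 8: Horner steps 6 → 7 → 5, so m(8) = 5.
  α_6 = 7: Horner steps 6 → 1 → 0, so m(7) = 0.
Codeword c = [4, 2, 1, 0, 5, 0] ∈ F_11^6.


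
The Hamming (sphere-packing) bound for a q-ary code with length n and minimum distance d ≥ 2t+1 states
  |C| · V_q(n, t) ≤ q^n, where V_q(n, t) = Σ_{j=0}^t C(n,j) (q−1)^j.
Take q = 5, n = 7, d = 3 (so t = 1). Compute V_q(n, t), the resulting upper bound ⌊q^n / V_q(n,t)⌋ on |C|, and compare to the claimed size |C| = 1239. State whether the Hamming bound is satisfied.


V_q(n, t) = 29, q^n = 78125, Hamming bound = 2693, |C| = 1239 ≤ bound (satisfied).

Step 1: Compute V_q(n, t) = Σ_{j=0}^1 C(n, j) (q−1)^j.
  j = 0: C(7,0)·(4)^0 = 1·1 = 1.
  j = 1: C(7,1)·(4)^1 = 7·4 = 28.
  V_q(n, t) = 1 + 28 = 29.
Step 2: q^n = 5^7 = 78125.
Step 3: Hamming bound ⌊q^n / V_q(n,t)⌋ = ⌊78125/29⌋ = 2693.
Step 4: Compare |C| = 1239 to 2693: satisfied.
The claimed |C| lies below the Hamming bound.


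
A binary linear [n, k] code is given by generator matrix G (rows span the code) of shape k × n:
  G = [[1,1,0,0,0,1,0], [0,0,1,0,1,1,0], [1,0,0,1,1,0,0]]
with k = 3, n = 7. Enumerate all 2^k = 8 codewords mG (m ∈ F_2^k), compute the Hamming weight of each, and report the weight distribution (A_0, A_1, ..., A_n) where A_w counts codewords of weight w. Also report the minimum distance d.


Weight distribution: A_0 = 1, A_3 = 4, A_4 = 3. Minimum distance d = 3.

Enumerate all 2^3 = 8 messages m ∈ F_2^3.
For each, compute codeword c = mG in F_2^7, then tally its weight.
  m = 000 → c = 0000000, weight = 0.
  m = 100 → c = 1100010, weight = 3.
  m = 010 → c = 0010110, weight = 3.
  m = 110 → c = 1110100, weight = 4.
  m = 001 → c = 1001100, weight = 3.
  m = 101 → c = 0101110, weight = 4.
  m = 011 → c = 1011010, weight = 4.
  m = 111 → c = 0111000, weight = 3.
Tally weights:
  weight 0: 1 codewords.
  weight 3: 4 codewords.
  weight 4: 3 codewords.
Minimum distance d = smallest w > 0 with A_w > 0 = 3.
Sanity: Σ A_w = 8 = 2^3 = 8 ✓.


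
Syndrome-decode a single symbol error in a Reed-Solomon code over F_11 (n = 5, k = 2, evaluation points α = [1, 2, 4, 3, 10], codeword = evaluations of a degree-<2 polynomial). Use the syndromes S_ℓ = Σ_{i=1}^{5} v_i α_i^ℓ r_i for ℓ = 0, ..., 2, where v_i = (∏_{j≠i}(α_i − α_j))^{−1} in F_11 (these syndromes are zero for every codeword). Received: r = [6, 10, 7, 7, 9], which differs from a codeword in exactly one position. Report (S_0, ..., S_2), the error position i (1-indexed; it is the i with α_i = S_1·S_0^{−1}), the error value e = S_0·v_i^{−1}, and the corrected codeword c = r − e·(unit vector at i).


S = (5, 4, 1), error at position 4, error magnitude e = 4, c = [6, 10, 7, 3, 9].

Step 1: column multipliers v_i = (∏_{j≠i}(α_i − α_j))^{−1} mod 11.
  i = 1 (α = 1): (1−2)(1−4)(1−3)(1−10) = (−1)·(−3)·(−2)·(−9) = 54 ≡ 10, so v_1 = 10^{−1} = 10 (mod 11).
  i = 2 (α = 2): (2−1)(2−4)(2−3)(2−10) = 1·(−2)·(−1)·(−8) = −16 ≡ 6, so v_2 = 6^{−1} = 2 (mod 11).
  i = 3 (α = 4): (4−1)(4−2)(4−3)(4−10) = 3·2·1·(−6) = −36 ≡ 8, so v_3 = 8^{−1} = 7 (mod 11).
  i = 4 (α = 3): (3−1)(3−2)(3−4)(3−10) = 2·1·(−1)·(−7) = 14 ≡ 3, so v_4 = 3^{−1} = 4 (mod 11).
  i = 5 (α = 10): (10−1)(10−2)(10−4)(10−3) = 9·8·6·7 = 3024 ≡ 10, so v_5 = 10^{−1} = 10 (mod 11).
  v = [10, 2, 7, 4, 10].
Step 2: syndromes of r = [6, 10, 7, 7, 9] (all sums mod 11).
  S_0 = Σ v_i r_i = 10·6 + 2·10 + 7·7 + 4·7 + 10·9 = 247 ≡ 5.
  S_1 = Σ v_i α_i r_i = 10·1·6 + 2·2·10 + 7·4·7 + 4·3·7 + 10·10·9 = 1280 ≡ 4.
  α_i^2 mod 11 = [1, 4, 5, 9, 1].
  S_2 = Σ v_i α_i^2 r_i = 10·1·6 + 2·4·10 + 7·5·7 + 4·9·7 + 10·1·9 = 727 ≡ 1.
  S = (5, 4, 1) ≠ 0, so r is not a codeword (an error is present).
Step 3: locate the error. For a single error e at position i, S_ℓ = v_i·e·α_i^ℓ, so α_err = S_1/S_0.
  S_0^{−1} = 5^{−1} = 9 (mod 11), so α_err = 4·9 = 36 ≡ 3 = α_4. Error position i = 4.
  Consistency check: S_2/S_1 = 1·3 = 3 ≡ 3 = α_err ✓ (single-error assumption holds).
Step 4: error magnitude e = S_0/v_4 = S_0·∏_{j≠4}(α_4 − α_j) = 5·3 = 15 ≡ 4 (mod 11).
Step 5: correct position 4: c_4 = r_4 − e = 7 − 4 ≡ 3 (mod 11). Hence c = [6, 10, 7, 3, 9].
  Check: interpolating c through the α_i gives m(x) = 2 + 4·x (degree < 2) with m(α_i) = c_i for every i, so c is indeed a codeword.


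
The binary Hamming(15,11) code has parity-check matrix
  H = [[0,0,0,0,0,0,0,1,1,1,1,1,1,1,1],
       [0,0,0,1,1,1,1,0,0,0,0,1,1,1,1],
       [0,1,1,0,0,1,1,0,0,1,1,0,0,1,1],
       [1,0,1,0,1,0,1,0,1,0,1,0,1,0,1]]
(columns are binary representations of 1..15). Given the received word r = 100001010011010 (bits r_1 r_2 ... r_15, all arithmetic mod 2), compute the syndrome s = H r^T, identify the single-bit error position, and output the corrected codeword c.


s = (0, 1, 1, 0)^T, error position = 6, corrected codeword c = 100000010011010

Compute s = H r^T mod 2 one row at a time:
  s_1 = 1 + 0 + 0 + 1 + 1 + 0 + 1 + 0 = 4 ≡ 0 (mod 2).
  s_2 = 0 + 0 + 1 + 0 + 1 + 0 + 1 + 0 = 3 ≡ 1 (mod 2).
  s_3 = 0 + 0 + 1 + 0 + 0 + 1 + 1 + 0 = 3 ≡ 1 (mod 2).
  s_4 = 1 + 0 + 0 + 0 + 0 + 1 + 0 + 0 = 2 ≡ 0 (mod 2).
s = (0, 1, 1, 0)^T — this equals column 6 of H (binary 0110), so error is at position 6.
Correct: flip bit 6 of r = 100001010011010 to get c = 100000010011010.


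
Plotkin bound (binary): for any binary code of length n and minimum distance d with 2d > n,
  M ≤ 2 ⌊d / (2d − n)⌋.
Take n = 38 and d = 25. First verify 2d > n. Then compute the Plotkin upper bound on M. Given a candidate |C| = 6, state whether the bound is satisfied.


Plotkin bound M ≤ 4; given |C| = 6 > bound (violated).

Check applicability: 2d = 50, n = 38.
2d − n = 12 > 0, so Plotkin applies.
Compute d/(2d−n) = 25/12 ≈ 2.0833.
⌊d/(2d−n)⌋ = 2.
Plotkin bound: M ≤ 2·2 = 4.
Given |C| = 6, check: VIOLATED.
This |C| is above the Plotkin bound, so no binary code with n = 38, d = 25 and 6 codewords exists.


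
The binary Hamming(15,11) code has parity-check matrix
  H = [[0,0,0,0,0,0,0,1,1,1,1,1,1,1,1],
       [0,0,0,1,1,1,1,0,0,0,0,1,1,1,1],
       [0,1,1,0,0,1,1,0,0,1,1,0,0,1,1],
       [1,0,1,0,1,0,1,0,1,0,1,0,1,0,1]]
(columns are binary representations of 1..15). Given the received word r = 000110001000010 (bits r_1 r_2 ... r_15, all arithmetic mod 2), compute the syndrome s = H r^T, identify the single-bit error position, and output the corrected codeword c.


s = (0, 1, 1, 0)^T, error position = 6, corrected codeword c = 000111001000010

Compute s = H r^T mod 2 one row at a time:
  s_1 = 0 + 1 + 0 + 0 + 0 + 0 + 1 + 0 = 2 ≡ 0 (mod 2).
  s_2 = 1 + 1 + 0 + 0 + 0 + 0 + 1 + 0 = 3 ≡ 1 (mod 2).
  s_3 = 0 + 0 + 0 + 0 + 0 + 0 + 1 + 0 = 1 ≡ 1 (mod 2).
  s_4 = 0 + 0 + 1 + 0 + 1 + 0 + 0 + 0 = 2 ≡ 0 (mod 2).
s = (0, 1, 1, 0)^T — this equals column 6 of H (binary 0110), so error is at position 6.
Correct: flip bit 6 of r = 000110001000010 to get c = 000111001000010.


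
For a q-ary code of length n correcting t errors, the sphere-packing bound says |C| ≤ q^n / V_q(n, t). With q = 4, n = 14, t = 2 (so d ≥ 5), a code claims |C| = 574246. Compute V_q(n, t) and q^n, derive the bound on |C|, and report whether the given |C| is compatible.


V_q(n, t) = 862, q^n = 268435456, Hamming bound = 311410, |C| = 574246 > bound (violated).

Step 1: Compute V_q(n, t) = Σ_{j=0}^2 C(n, j) (q−1)^j.
  j = 0: C(14,0)·(3)^0 = 1·1 = 1.
  j = 1: C(14,1)·(3)^1 = 14·3 = 42.
  j = 2: C(14,2)·(3)^2 = 91·9 = 819.
  V_q(n, t) = 1 + 42 + 819 = 862.
Step 2: q^n = 4^14 = 268435456.
Step 3: Hamming bound ⌊q^n / V_q(n,t)⌋ = ⌊268435456/862⌋ = 311410.
Step 4: Compare |C| = 574246 to 311410: violated.
The claimed |C| lies above the Hamming bound, so no 4-ary code of length 14 with d ≥ 5 can have 574246 codewords.


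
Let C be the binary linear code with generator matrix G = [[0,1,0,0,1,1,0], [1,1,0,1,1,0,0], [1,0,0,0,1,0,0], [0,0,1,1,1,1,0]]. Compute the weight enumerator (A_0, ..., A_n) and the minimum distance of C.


Weight distribution: A_0 = 1, A_1 = 1, A_2 = 2, A_3 = 6, A_4 = 5, A_5 = 1. Minimum distance d = 1.

Enumerate all 2^4 = 16 messages m ∈ F_2^4.
For each, compute codeword c = mG in F_2^7, then tally its weight.
  m = 0000 → c = 0000000, weight = 0.
  m = 1000 → c = 0100110, weight = 3.
  m = 0100 → c = 1101100, weight = 4.
  m = 1100 → c = 1001010, weight = 3.
  m = 0010 → c = 1000100, weight = 2.
  m = 1010 → c = 1100010, weight = 3.
  m = 0110 → c = 0101000, weight = 2.
  m = 1110 → c = 0001110, weight = 3.
  m = 0001 → c = 0011110, weight = 4.
  m = 1001 → c = 0111000, weight = 3.
  m = 0101 → c = 1110010, weight = 4.
  m = 1101 → c = 1010100, weight = 3.
  m = 0011 → c = 1011010, weight = 4.
  m = 1011 → c = 1111100, weight = 5.
  m = 0111 → c = 0110110, weight = 4.
  m = 1111 → c = 0010000, weight = 1.
Tally weights:
  weight 0: 1 codewords.
  weight 1: 1 codewords.
  weight 2: 2 codewords.
  weight 3: 6 codewords.
  weight 4: 5 codewords.
  weight 5: 1 codewords.
Minimum distance d = smallest w > 0 with A_w > 0 = 1.
Sanity: Σ A_w = 16 = 2^4 = 16 ✓.


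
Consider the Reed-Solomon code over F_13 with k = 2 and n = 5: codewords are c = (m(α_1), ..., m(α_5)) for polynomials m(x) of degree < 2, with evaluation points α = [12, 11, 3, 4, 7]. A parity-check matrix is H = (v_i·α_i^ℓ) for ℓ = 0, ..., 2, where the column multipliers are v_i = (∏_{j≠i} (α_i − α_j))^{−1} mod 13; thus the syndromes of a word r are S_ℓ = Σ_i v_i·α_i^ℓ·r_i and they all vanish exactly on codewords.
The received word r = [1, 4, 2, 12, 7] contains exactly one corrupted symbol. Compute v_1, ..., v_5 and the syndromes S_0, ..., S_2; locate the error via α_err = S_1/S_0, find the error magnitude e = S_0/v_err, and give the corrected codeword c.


S = (5, 9, 11), error at position 5, error magnitude e = 4, c = [1, 4, 2, 12, 3].

Step 1: column multipliers v_i = (∏_{j≠i}(α_i − α_j))^{−1} mod 13.
  i = 1 (α = 12): (12−11)(12−3)(12−4)(12−7) = 1·9·8·5 = 360 ≡ 9, so v_1 = 9^{−1} = 3 (mod 13).
  i = 2 (α = 11): (11−12)(11−3)(11−4)(11−7) = (−1)·8·7·4 = −224 ≡ 10, so v_2 = 10^{−1} = 4 (mod 13).
  i = 3 (α = 3): (3−12)(3−11)(3−4)(3−7) = (−9)·(−8)·(−1)·(−4) = 288 ≡ 2, so v_3 = 2^{−1} = 7 (mod 13).
  i = 4 (α = 4): (4−12)(4−11)(4−3)(4−7) = (−8)·(−7)·1·(−3) = −168 ≡ 1, so v_4 = 1^{−1} = 1 (mod 13).
  i = 5 (α = 7): (7−12)(7−11)(7−3)(7−4) = (−5)·(−4)·4·3 = 240 ≡ 6, so v_5 = 6^{−1} = 11 (mod 13).
  v = [3, 4, 7, 1, 11].
Step 2: syndromes of r = [1, 4, 2, 12, 7] (all sums mod 13).
  S_0 = Σ v_i r_i = 3·1 + 4·4 + 7·2 + 1·12 + 11·7 = 122 ≡ 5.
  S_1 = Σ v_i α_i r_i = 3·12·1 + 4·11·4 + 7·3·2 + 1·4·12 + 11·7·7 = 841 ≡ 9.
  α_i^2 mod 13 = [1, 4, 9, 3, 10].
  S_2 = Σ v_i α_i^2 r_i = 3·1·1 + 4·4·4 + 7·9·2 + 1·3·12 + 11·10·7 = 999 ≡ 11.
  S = (5, 9, 11) ≠ 0, so r is not a codeword (an error is present).
Step 3: locate the error. For a single error e at position i, S_ℓ = v_i·e·α_i^ℓ, so α_err = S_1/S_0.
  S_0^{−1} = 5^{−1} = 8 (mod 13), so α_err = 9·8 = 72 ≡ 7 = α_5. Error position i = 5.
  Consistency check: S_2/S_1 = 11·3 = 33 ≡ 7 = α_err ✓ (single-error assumption holds).
Step 4: error magnitude e = S_0/v_5 = S_0·∏_{j≠5}(α_5 − α_j) = 5·6 = 30 ≡ 4 (mod 13).
Step 5: correct position 5: c_5 = r_5 − e = 7 − 4 ≡ 3 (mod 13). Hence c = [1, 4, 2, 12, 3].
  Check: interpolating c through the α_i gives m(x) = 11 + 10·x (degree < 2) with m(α_i) = c_i for every i, so c is indeed a codeword.


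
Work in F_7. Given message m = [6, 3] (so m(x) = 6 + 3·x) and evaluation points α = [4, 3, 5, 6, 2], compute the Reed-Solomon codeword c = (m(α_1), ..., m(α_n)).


c = [4, 1, 0, 3, 5]

Message polynomial: m(x) = 6 + 3·x (mod 7).
For each evaluation point α_i, compute m(α_i) mod 7:
  α_1 = 4: Horner steps 3 → 4, so m(4) = 4.
  α_2 = 3: Horner steps 3 → 1, so m(3) = 1.
  α_3 = 5: Horner steps 3 → 0, so m(5) = 0.
  α_4 = 6: Horner steps 3 → 3, so m(6) = 3.
  α_5 = 2: Horner steps 3 → 5, so m(2) = 5.
Codeword c = [4, 1, 0, 3, 5] ∈ F_7^5.


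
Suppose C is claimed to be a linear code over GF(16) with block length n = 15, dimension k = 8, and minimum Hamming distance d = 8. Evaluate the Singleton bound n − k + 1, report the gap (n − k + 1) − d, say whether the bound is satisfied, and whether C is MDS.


Singleton RHS = n − k + 1 = 8, slack = 0, bound satisfied, MDS.

Singleton bound: d ≤ n − k + 1.
Here n = 15, k = 8, so n − k + 1 = 8.
Given d = 8, check d ≤ 8: YES.
Slack = (n − k + 1) − d = 0.
The code is MDS (slack = 0).
Description: the claimed parameters are [15, 8, 8]_16; such a code would be MDS (meets Singleton bound).


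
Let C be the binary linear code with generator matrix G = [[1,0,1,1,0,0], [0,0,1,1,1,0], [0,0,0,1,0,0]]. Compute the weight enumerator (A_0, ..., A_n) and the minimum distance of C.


Weight distribution: A_0 = 1, A_1 = 1, A_2 = 3, A_3 = 3. Minimum distance d = 1.

Enumerate all 2^3 = 8 messages m ∈ F_2^3.
For each, compute codeword c = mG in F_2^6, then tally its weight.
  m = 000 → c = 000000, weight = 0.
  m = 100 → c = 101100, weight = 3.
  m = 010 → c = 001110, weight = 3.
  m = 110 → c = 100010, weight = 2.
  m = 001 → c = 000100, weight = 1.
  m = 101 → c = 101000, weight = 2.
  m = 011 → c = 001010, weight = 2.
  m = 111 → c = 100110, weight = 3.
Tally weights:
  weight 0: 1 codewords.
  weight 1: 1 codewords.
  weight 2: 3 codewords.
  weight 3: 3 codewords.
Minimum distance d = smallest w > 0 with A_w > 0 = 1.
Sanity: Σ A_w = 8 = 2^3 = 8 ✓.


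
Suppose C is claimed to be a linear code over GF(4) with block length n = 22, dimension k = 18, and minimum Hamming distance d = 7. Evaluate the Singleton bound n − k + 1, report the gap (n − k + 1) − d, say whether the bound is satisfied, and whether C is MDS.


Singleton RHS = n − k + 1 = 5, slack = -2, bound violated (no such code; not MDS).

Singleton bound: d ≤ n − k + 1.
Here n = 22, k = 18, so n − k + 1 = 5.
Given d = 7, check d ≤ 5: NO.
Slack = (n − k + 1) − d = -2.
The slack is negative: d = 7 exceeds n − k + 1 = 5 by 2, so the Singleton bound is violated and no linear [22, 18, 7]_4 code can exist. In particular it is not MDS (MDS requires d = n − k + 1 exactly).
Description: the claimed parameters are [22, 18, 7]_4; such a code would be impossible (violates the Singleton bound).


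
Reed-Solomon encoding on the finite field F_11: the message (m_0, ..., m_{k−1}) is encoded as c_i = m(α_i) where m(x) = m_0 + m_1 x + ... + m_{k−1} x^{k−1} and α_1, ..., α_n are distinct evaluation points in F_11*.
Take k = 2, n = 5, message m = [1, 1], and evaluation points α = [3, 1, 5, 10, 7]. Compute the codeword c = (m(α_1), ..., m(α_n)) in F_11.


c = [4, 2, 6, 0, 8]

Message polynomial: m(x) = 1 + 1·x (mod 11).
For each evaluation point α_i, compute m(α_i) mod 11:
  α_1 = 3: Horner steps 1 → 4, so m(3) = 4.
  α_2 = 1: Horner steps 1 → 2, so m(1) = 2.
  α_3 = 5: Horner steps 1 → 6, so m(5) = 6.
  α_4 = 10: Horner steps 1 → 0, so m(10) = 0.
  α_5 = 7: Horner steps 1 → 8, so m(7) = 8.
Codeword c = [4, 2, 6, 0, 8] ∈ F_11^5.


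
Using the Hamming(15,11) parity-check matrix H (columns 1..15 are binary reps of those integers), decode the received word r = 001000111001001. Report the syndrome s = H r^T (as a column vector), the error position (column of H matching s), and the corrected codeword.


s = (0, 1, 1, 0)^T, error position = 6, corrected codeword c = 001001111001001

Compute s = H r^T mod 2 one row at a time:
  s_1 = 1 + 1 + 0 + 0 + 1 + 0 + 0 + 1 = 4 ≡ 0 (mod 2).
  s_2 = 0 + 0 + 0 + 1 + 1 + 0 + 0 + 1 = 3 ≡ 1 (mod 2).
  s_3 = 0 + 1 + 0 + 1 + 0 + 0 + 0 + 1 = 3 ≡ 1 (mod 2).
  s_4 = 0 + 1 + 0 + 1 + 1 + 0 + 0 + 1 = 4 ≡ 0 (mod 2).
s = (0, 1, 1, 0)^T — this equals column 6 of H (binary 0110), so error is at position 6.
Correct: flip bit 6 of r = 001000111001001 to get c = 001001111001001.


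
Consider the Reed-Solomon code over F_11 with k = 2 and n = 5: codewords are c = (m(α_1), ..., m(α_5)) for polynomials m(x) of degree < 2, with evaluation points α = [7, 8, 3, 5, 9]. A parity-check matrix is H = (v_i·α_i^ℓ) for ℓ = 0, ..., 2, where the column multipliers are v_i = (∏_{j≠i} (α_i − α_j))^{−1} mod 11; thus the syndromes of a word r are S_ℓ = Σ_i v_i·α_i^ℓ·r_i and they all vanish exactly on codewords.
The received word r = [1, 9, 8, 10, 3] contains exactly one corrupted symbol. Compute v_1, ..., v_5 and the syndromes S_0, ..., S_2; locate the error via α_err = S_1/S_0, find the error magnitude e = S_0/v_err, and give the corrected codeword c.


S = (1, 8, 9), error at position 2, error magnitude e = 7, c = [1, 2, 8, 10, 3].

Step 1: column multipliers v_i = (∏_{j≠i}(α_i − α_j))^{−1} mod 11.
  i = 1 (α = 7): (7−8)(7−3)(7−5)(7−9) = (−1)·4·2·(−2) = 16 ≡ 5, so v_1 = 5^{−1} = 9 (mod 11).
  i = 2 (α = 8): (8−7)(8−3)(8−5)(8−9) = 1·5·3·(−1) = −15 ≡ 7, so v_2 = 7^{−1} = 8 (mod 11).
  i = 3 (α = 3): (3−7)(3−8)(3−5)(3−9) = (−4)·(−5)·(−2)·(−6) = 240 ≡ 9, so v_3 = 9^{−1} = 5 (mod 11).
  i = 4 (α = 5): (5−7)(5−8)(5−3)(5−9) = (−2)·(−3)·2·(−4) = −48 ≡ 7, so v_4 = 7^{−1} = 8 (mod 11).
  i = 5 (α = 9): (9−7)(9−8)(9−3)(9−5) = 2·1·6·4 = 48 ≡ 4, so v_5 = 4^{−1} = 3 (mod 11).
  v = [9, 8, 5, 8, 3].
Step 2: syndromes of r = [1, 9, 8, 10, 3] (all sums mod 11).
  S_0 = Σ v_i r_i = 9·1 + 8·9 + 5·8 + 8·10 + 3·3 = 210 ≡ 1.
  S_1 = Σ v_i α_i r_i = 9·7·1 + 8·8·9 + 5·3·8 + 8·5·10 + 3·9·3 = 1240 ≡ 8.
  α_i^2 mod 11 = [5, 9, 9, 3, 4].
  S_2 = Σ v_i α_i^2 r_i = 9·5·1 + 8·9·9 + 5·9·8 + 8·3·10 + 3·4·3 = 1329 ≡ 9.
  S = (1, 8, 9) ≠ 0, so r is not a codeword (an error is present).
Step 3: locate the error. For a single error e at position i, S_ℓ = v_i·e·α_i^ℓ, so α_err = S_1/S_0.
  S_0^{−1} = 1^{−1} = 1 (mod 11), so α_err = 8·1 = 8 ≡ 8 = α_2. Error position i = 2.
  Consistency check: S_2/S_1 = 9·7 = 63 ≡ 8 = α_err ✓ (single-error assumption holds).
Step 4: error magnitude e = S_0/v_2 = S_0·∏_{j≠2}(α_2 − α_j) = 1·7 = 7 ≡ 7 (mod 11).
Step 5: correct position 2: c_2 = r_2 − e = 9 − 7 ≡ 2 (mod 11). Hence c = [1, 2, 8, 10, 3].
  Check: interpolating c through the α_i gives m(x) = 5 + 1·x (degree < 2) with m(α_i) = c_i for every i, so c is indeed a codeword.


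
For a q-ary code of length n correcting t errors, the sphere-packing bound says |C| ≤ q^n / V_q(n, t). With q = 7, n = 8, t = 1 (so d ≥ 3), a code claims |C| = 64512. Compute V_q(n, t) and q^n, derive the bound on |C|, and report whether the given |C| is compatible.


V_q(n, t) = 49, q^n = 5764801, Hamming bound = 117649, |C| = 64512 ≤ bound (satisfied).

Step 1: Compute V_q(n, t) = Σ_{j=0}^1 C(n, j) (q−1)^j.
  j = 0: C(8,0)·(6)^0 = 1·1 = 1.
  j = 1: C(8,1)·(6)^1 = 8·6 = 48.
  V_q(n, t) = 1 + 48 = 49.
Step 2: q^n = 7^8 = 5764801.
Step 3: Hamming bound ⌊q^n / V_q(n,t)⌋ = ⌊5764801/49⌋ = 117649.
Step 4: Compare |C| = 64512 to 117649: satisfied.
The claimed |C| lies below the Hamming bound.


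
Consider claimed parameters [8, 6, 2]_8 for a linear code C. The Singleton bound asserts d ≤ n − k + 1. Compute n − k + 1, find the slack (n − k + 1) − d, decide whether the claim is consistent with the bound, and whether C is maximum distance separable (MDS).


Singleton RHS = n − k + 1 = 3, slack = 1, bound satisfied, not MDS.

Singleton bound: d ≤ n − k + 1.
Here n = 8, k = 6, so n − k + 1 = 3.
Given d = 2, check d ≤ 3: YES.
Slack = (n − k + 1) − d = 1.
The code is NOT MDS (slack = 1 > 0).
Description: the claimed parameters are [8, 6, 2]_8; such a code would be non-MDS.


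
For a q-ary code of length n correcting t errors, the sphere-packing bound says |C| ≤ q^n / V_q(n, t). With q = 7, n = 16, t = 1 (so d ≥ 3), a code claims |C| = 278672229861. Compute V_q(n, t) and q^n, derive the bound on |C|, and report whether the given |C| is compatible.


V_q(n, t) = 97, q^n = 33232930569601, Hamming bound = 342607531645, |C| = 278672229861 ≤ bound (satisfied).

Step 1: Compute V_q(n, t) = Σ_{j=0}^1 C(n, j) (q−1)^j.
  j = 0: C(16,0)·(6)^0 = 1·1 = 1.
  j = 1: C(16,1)·(6)^1 = 16·6 = 96.
  V_q(n, t) = 1 + 96 = 97.
Step 2: q^n = 7^16 = 33232930569601.
Step 3: Hamming bound ⌊q^n / V_q(n,t)⌋ = ⌊33232930569601/97⌋ = 342607531645.
Step 4: Compare |C| = 278672229861 to 342607531645: satisfied.
The claimed |C| lies below the Hamming bound.


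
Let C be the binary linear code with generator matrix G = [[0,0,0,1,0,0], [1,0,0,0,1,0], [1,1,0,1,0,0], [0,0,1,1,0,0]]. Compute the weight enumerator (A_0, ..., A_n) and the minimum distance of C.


Weight distribution: A_0 = 1, A_1 = 2, A_2 = 4, A_3 = 6, A_4 = 3. Minimum distance d = 1.

Enumerate all 2^4 = 16 messages m ∈ F_2^4.
For each, compute codeword c = mG in F_2^6, then tally its weight.
  m = 0000 → c = 000000, weight = 0.
  m = 1000 → c = 000100, weight = 1.
  m = 0100 → c = 100010, weight = 2.
  m = 1100 → c = 100110, weight = 3.
  m = 0010 → c = 110100, weight = 3.
  m = 1010 → c = 110000, weight = 2.
  m = 0110 → c = 010110, weight = 3.
  m = 1110 → c = 010010, weight = 2.
  m = 0001 → c = 001100, weight = 2.
  m = 1001 → c = 001000, weight = 1.
  m = 0101 → c = 101110, weight = 4.
  m = 1101 → c = 101010, weight = 3.
  m = 0011 → c = 111000, weight = 3.
  m = 1011 → c = 111100, weight = 4.
  m = 0111 → c = 011010, weight = 3.
  m = 1111 → c = 011110, weight = 4.
Tally weights:
  weight 0: 1 codewords.
  weight 1: 2 codewords.
  weight 2: 4 codewords.
  weight 3: 6 codewords.
  weight 4: 3 codewords.
Minimum distance d = smallest w > 0 with A_w > 0 = 1.
Sanity: Σ A_w = 16 = 2^4 = 16 ✓.


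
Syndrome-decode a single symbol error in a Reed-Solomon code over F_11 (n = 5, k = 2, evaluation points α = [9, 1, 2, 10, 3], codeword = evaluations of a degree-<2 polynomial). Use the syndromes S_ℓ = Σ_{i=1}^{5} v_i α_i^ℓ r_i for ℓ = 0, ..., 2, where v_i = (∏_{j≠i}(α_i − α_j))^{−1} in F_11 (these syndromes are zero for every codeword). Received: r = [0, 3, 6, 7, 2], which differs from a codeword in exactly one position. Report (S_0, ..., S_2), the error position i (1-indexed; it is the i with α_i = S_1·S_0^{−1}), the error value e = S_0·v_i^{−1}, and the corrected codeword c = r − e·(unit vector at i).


S = (4, 4, 4), error at position 2, error magnitude e = 4, c = [0, 10, 6, 7, 2].

Step 1: column multipliers v_i = (∏_{j≠i}(α_i − α_j))^{−1} mod 11.
  i = 1 (α = 9): (9−1)(9−2)(9−10)(9−3) = 8·7·(−1)·6 = −336 ≡ 5, so v_1 = 5^{−1} = 9 (mod 11).
  i = 2 (α = 1): (1−9)(1−2)(1−10)(1−3) = (−8)·(−1)·(−9)·(−2) = 144 ≡ 1, so v_2 = 1^{−1} = 1 (mod 11).
  i = 3 (α = 2): (2−9)(2−1)(2−10)(2−3) = (−7)·1·(−8)·(−1) = −56 ≡ 10, so v_3 = 10^{−1} = 10 (mod 11).
  i = 4 (α = 10): (10−9)(10−1)(10−2)(10−3) = 1·9·8·7 = 504 ≡ 9, so v_4 = 9^{−1} = 5 (mod 11).
  i = 5 (α = 3): (3−9)(3−1)(3−2)(3−10) = (−6)·2·1·(−7) = 84 ≡ 7, so v_5 = 7^{−1} = 8 (mod 11).
  v = [9, 1, 10, 5, 8].
Step 2: syndromes of r = [0, 3, 6, 7, 2] (all sums mod 11).
  S_0 = Σ v_i r_i = 9·0 + 1·3 + 10·6 + 5·7 + 8·2 = 114 ≡ 4.
  S_1 = Σ v_i α_i r_i = 9·9·0 + 1·1·3 + 10·2·6 + 5·10·7 + 8·3·2 = 521 ≡ 4.
  α_i^2 mod 11 = [4, 1, 4, 1, 9].
  S_2 = Σ v_i α_i^2 r_i = 9·4·0 + 1·1·3 + 10·4·6 + 5·1·7 + 8·9·2 = 422 ≡ 4.
  S = (4, 4, 4) ≠ 0, so r is not a codeword (an error is present).
Step 3: locate the error. For a single error e at position i, S_ℓ = v_i·e·α_i^ℓ, so α_err = S_1/S_0.
  S_0^{−1} = 4^{−1} = 3 (mod 11), so α_err = 4·3 = 12 ≡ 1 = α_2. Error position i = 2.
  Consistency check: S_2/S_1 = 4·3 = 12 ≡ 1 = α_err ✓ (single-error assumption holds).
Step 4: error magnitude e = S_0/v_2 = S_0·∏_{j≠2}(α_2 − α_j) = 4·1 = 4 ≡ 4 (mod 11).
Step 5: correct position 2: c_2 = r_2 − e = 3 − 4 ≡ 10 (mod 11). Hence c = [0, 10, 6, 7, 2].
  Check: interpolating c through the α_i gives m(x) = 3 + 7·x (degree < 2) with m(α_i) = c_i for every i, so c is indeed a codeword.


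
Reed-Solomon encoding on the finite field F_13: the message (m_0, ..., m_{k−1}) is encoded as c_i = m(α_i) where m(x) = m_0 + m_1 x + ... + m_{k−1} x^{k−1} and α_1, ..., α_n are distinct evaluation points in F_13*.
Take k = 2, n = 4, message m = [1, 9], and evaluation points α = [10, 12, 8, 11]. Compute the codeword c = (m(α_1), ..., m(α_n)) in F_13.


c = [0, 5, 8, 9]

Message polynomial: m(x) = 1 + 9·x (mod 13).
For each evaluation point α_i, compute m(α_i) mod 13:
  α_1 = 10: Horner steps 9 → 0, so m(10) = 0.
  α_2 = 12: Horner steps 9 → 5, so m(12) = 5.
  α_3 = 8: Horner steps 9 → 8, so m(8) = 8.
  α_4 = 11: Horner steps 9 → 9, so m(11) = 9.
Codeword c = [0, 5, 8, 9] ∈ F_13^4.


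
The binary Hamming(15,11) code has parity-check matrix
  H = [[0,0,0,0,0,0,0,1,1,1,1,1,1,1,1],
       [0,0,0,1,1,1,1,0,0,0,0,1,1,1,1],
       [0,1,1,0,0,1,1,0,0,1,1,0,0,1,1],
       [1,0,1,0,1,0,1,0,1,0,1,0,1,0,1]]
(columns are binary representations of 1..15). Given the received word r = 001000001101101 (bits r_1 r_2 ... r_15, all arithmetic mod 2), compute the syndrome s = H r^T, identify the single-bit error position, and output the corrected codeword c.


s = (1, 1, 1, 0)^T, error position = 14, corrected codeword c = 001000001101111

Compute s = H r^T mod 2 one row at a time:
  s_1 = 0 + 1 + 1 + 0 + 1 + 1 + 0 + 1 = 5 ≡ 1 (mod 2).
  s_2 = 0 + 0 + 0 + 0 + 1 + 1 + 0 + 1 = 3 ≡ 1 (mod 2).
  s_3 = 0 + 1 + 0 + 0 + 1 + 0 + 0 + 1 = 3 ≡ 1 (mod 2).
  s_4 = 0 + 1 + 0 + 0 + 1 + 0 + 1 + 1 = 4 ≡ 0 (mod 2).
s = (1, 1, 1, 0)^T — this equals column 14 of H (binary 1110), so error is at position 14.
Correct: flip bit 14 of r = 001000001101101 to get c = 001000001101111.


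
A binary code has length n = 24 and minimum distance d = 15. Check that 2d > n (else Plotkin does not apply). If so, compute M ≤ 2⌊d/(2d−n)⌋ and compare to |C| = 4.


Plotkin bound M ≤ 4; given |C| = 4 ≤ bound (satisfied).

Check applicability: 2d = 30, n = 24.
2d − n = 6 > 0, so Plotkin applies.
Compute d/(2d−n) = 15/6 ≈ 2.5000.
⌊d/(2d−n)⌋ = 2.
Plotkin bound: M ≤ 2·2 = 4.
Given |C| = 4, check: satisfied.
This |C| is at the Plotkin bound.


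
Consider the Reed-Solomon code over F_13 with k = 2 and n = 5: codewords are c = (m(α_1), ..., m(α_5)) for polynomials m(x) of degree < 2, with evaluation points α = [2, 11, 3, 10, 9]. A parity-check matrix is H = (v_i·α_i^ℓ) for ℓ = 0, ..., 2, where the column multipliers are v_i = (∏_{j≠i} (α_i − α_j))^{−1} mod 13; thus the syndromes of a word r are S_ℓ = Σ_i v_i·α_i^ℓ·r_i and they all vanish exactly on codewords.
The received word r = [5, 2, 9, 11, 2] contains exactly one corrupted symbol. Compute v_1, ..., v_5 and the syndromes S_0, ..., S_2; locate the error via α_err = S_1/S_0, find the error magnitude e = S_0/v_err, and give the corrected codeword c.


S = (10, 12, 4), error at position 5, error magnitude e = 8, c = [5, 2, 9, 11, 7].

Step 1: column multipliers v_i = (∏_{j≠i}(α_i − α_j))^{−1} mod 13.
  i = 1 (α = 2): (2−11)(2−3)(2−10)(2−9) = (−9)·(−1)·(−8)·(−7) = 504 ≡ 10, so v_1 = 10^{−1} = 4 (mod 13).
  i = 2 (α = 11): (11−2)(11−3)(11−10)(11−9) = 9·8·1·2 = 144 ≡ 1, so v_2 = 1^{−1} = 1 (mod 13).
  i = 3 (α = 3): (3−2)(3−11)(3−10)(3−9) = 1·(−8)·(−7)·(−6) = −336 ≡ 2, so v_3 = 2^{−1} = 7 (mod 13).
  i = 4 (α = 10): (10−2)(10−11)(10−3)(10−9) = 8·(−1)·7·1 = −56 ≡ 9, so v_4 = 9^{−1} = 3 (mod 13).
  i = 5 (α = 9): (9−2)(9−11)(9−3)(9−10) = 7·(−2)·6·(−1) = 84 ≡ 6, so v_5 = 6^{−1} = 11 (mod 13).
  v = [4, 1, 7, 3, 11].
Step 2: syndromes of r = [5, 2, 9, 11, 2] (all sums mod 13).
  S_0 = Σ v_i r_i = 4·5 + 1·2 + 7·9 + 3·11 + 11·2 = 140 ≡ 10.
  S_1 = Σ v_i α_i r_i = 4·2·5 + 1·11·2 + 7·3·9 + 3·10·11 + 11·9·2 = 779 ≡ 12.
  α_i^2 mod 13 = [4, 4, 9, 9, 3].
  S_2 = Σ v_i α_i^2 r_i = 4·4·5 + 1·4·2 + 7·9·9 + 3·9·11 + 11·3·2 = 1018 ≡ 4.
  S = (10, 12, 4) ≠ 0, so r is not a codeword (an error is present).
Step 3: locate the error. For a single error e at position i, S_ℓ = v_i·e·α_i^ℓ, so α_err = S_1/S_0.
  S_0^{−1} = 10^{−1} = 4 (mod 13), so α_err = 12·4 = 48 ≡ 9 = α_5. Error position i = 5.
  Consistency check: S_2/S_1 = 4·12 = 48 ≡ 9 = α_err ✓ (single-error assumption holds).
Step 4: error magnitude e = S_0/v_5 = S_0·∏_{j≠5}(α_5 − α_j) = 10·6 = 60 ≡ 8 (mod 13).
Step 5: correct position 5: c_5 = r_5 − e = 2 − 8 ≡ 7 (mod 13). Hence c = [5, 2, 9, 11, 7].
  Check: interpolating c through the α_i gives m(x) = 10 + 4·x (degree < 2) with m(α_i) = c_i for every i, so c is indeed a codeword.


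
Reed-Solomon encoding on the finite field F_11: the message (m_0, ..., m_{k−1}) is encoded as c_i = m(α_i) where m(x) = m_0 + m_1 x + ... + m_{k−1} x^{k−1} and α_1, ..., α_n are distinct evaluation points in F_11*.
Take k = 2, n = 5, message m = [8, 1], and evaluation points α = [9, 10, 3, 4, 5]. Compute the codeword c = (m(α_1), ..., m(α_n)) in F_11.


c = [6, 7, 0, 1, 2]

Message polynomial: m(x) = 8 + 1·x (mod 11).
For each evaluation point α_i, compute m(α_i) mod 11:
  α_1 = 9: Horner steps 1 → 6, so m(9) = 6.
  α_2 = 10: Horner steps 1 → 7, so m(10) = 7.
  α_3 = 3: Horner steps 1 → 0, so m(3) = 0.
  α_4 = 4: Horner steps 1 → 1, so m(4) = 1.
  α_5 = 5: Horner steps 1 → 2, so m(5) = 2.
Codeword c = [6, 7, 0, 1, 2] ∈ F_11^5.


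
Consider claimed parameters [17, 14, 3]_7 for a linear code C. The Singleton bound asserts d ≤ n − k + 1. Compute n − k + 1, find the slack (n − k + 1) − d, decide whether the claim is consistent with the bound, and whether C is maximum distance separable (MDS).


Singleton RHS = n − k + 1 = 4, slack = 1, bound satisfied, not MDS.

Singleton bound: d ≤ n − k + 1.
Here n = 17, k = 14, so n − k + 1 = 4.
Given d = 3, check d ≤ 4: YES.
Slack = (n − k + 1) − d = 1.
The code is NOT MDS (slack = 1 > 0).
Description: the claimed parameters are [17, 14, 3]_7; such a code would be non-MDS.


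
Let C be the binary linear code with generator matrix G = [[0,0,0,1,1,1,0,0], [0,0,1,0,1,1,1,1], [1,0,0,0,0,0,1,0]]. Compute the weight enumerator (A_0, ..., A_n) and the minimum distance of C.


Weight distribution: A_0 = 1, A_2 = 1, A_3 = 1, A_4 = 2, A_5 = 3. Minimum distance d = 2.

Enumerate all 2^3 = 8 messages m ∈ F_2^3.
For each, compute codeword c = mG in F_2^8, then tally its weight.
  m = 000 → c = 00000000, weight = 0.
  m = 100 → c = 00011100, weight = 3.
  m = 010 → c = 00101111, weight = 5.
  m = 110 → c = 00110011, weight = 4.
  m = 001 → c = 10000010, weight = 2.
  m = 101 → c = 10011110, weight = 5.
  m = 011 → c = 10101101, weight = 5.
  m = 111 → c = 10110001, weight = 4.
Tally weights:
  weight 0: 1 codewords.
  weight 2: 1 codewords.
  weight 3: 1 codewords.
  weight 4: 2 codewords.
  weight 5: 3 codewords.
Minimum distance d = smallest w > 0 with A_w > 0 = 2.
Sanity: Σ A_w = 8 = 2^3 = 8 ✓.


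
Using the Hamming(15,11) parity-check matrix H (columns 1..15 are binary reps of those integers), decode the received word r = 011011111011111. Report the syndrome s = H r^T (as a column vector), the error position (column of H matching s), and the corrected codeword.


s = (1, 1, 1, 1)^T, error position = 15, corrected codeword c = 011011111011110

Compute s = H r^T mod 2 one row at a time:
  s_1 = 1 + 1 + 0 + 1 + 1 + 1 + 1 + 1 = 7 ≡ 1 (mod 2).
  s_2 = 0 + 1 + 1 + 1 + 1 + 1 + 1 + 1 = 7 ≡ 1 (mod 2).
  s_3 = 1 + 1 + 1 + 1 + 0 + 1 + 1 + 1 = 7 ≡ 1 (mod 2).
  s_4 = 0 + 1 + 1 + 1 + 1 + 1 + 1 + 1 = 7 ≡ 1 (mod 2).
s = (1, 1, 1, 1)^T — this equals column 15 of H (binary 1111), so error is at position 15.
Correct: flip bit 15 of r = 011011111011111 to get c = 011011111011110.


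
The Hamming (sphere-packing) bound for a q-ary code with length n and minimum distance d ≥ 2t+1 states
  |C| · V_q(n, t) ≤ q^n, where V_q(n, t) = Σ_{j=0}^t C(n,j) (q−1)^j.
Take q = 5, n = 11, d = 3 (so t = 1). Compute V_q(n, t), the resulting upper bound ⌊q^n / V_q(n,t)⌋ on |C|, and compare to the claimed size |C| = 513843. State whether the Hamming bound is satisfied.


V_q(n, t) = 45, q^n = 48828125, Hamming bound = 1085069, |C| = 513843 ≤ bound (satisfied).

Step 1: Compute V_q(n, t) = Σ_{j=0}^1 C(n, j) (q−1)^j.
  j = 0: C(11,0)·(4)^0 = 1·1 = 1.
  j = 1: C(11,1)·(4)^1 = 11·4 = 44.
  V_q(n, t) = 1 + 44 = 45.
Step 2: q^n = 5^11 = 48828125.
Step 3: Hamming bound ⌊q^n / V_q(n,t)⌋ = ⌊48828125/45⌋ = 1085069.
Step 4: Compare |C| = 513843 to 1085069: satisfied.
The claimed |C| lies below the Hamming bound.


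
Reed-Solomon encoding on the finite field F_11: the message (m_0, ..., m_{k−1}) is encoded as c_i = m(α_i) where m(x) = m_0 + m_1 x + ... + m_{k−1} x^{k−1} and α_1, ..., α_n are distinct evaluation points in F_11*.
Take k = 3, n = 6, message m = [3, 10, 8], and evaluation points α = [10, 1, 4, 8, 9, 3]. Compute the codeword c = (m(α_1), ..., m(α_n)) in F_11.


c = [1, 10, 6, 1, 4, 6]

Message polynomial: m(x) = 3 + 10·x + 8·x^2 (mod 11).
For each evaluation point α_i, compute m(α_i) mod 11:
  α_1 = 10: Horner steps 8 → 2 → 1, so m(10) = 1.
  α_2 = 1: Horner steps 8 → 7 → 10, so m(1) = 10.
  α_3 = 4: Horner steps 8 → 9 → 6, so m(4) = 6.
  α_4 = 8: Horner steps 8 → 8 → 1, so m(8) = 1.
  α_5 = 9: Horner steps 8 → 5 → 4, so m(9) = 4.
  α_6 = 3: Horner steps 8 → 1 → 6, so m(3) = 6.
Codeword c = [1, 10, 6, 1, 4, 6] ∈ F_11^6.


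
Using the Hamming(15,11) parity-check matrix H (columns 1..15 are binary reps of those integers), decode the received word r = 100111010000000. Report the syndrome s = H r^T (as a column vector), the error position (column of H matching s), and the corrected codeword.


s = (1, 1, 1, 0)^T, error position = 14, corrected codeword c = 100111010000010

Compute s = H r^T mod 2 one row at a time:
  s_1 = 1 + 0 + 0 + 0 + 0 + 0 + 0 + 0 = 1 ≡ 1 (mod 2).
  s_2 = 1 + 1 + 1 + 0 + 0 + 0 + 0 + 0 = 3 ≡ 1 (mod 2).
  s_3 = 0 + 0 + 1 + 0 + 0 + 0 + 0 + 0 = 1 ≡ 1 (mod 2).
  s_4 = 1 + 0 + 1 + 0 + 0 + 0 + 0 + 0 = 2 ≡ 0 (mod 2).
s = (1, 1, 1, 0)^T — this equals column 14 of H (binary 1110), so error is at position 14.
Correct: flip bit 14 of r = 100111010000000 to get c = 100111010000010.


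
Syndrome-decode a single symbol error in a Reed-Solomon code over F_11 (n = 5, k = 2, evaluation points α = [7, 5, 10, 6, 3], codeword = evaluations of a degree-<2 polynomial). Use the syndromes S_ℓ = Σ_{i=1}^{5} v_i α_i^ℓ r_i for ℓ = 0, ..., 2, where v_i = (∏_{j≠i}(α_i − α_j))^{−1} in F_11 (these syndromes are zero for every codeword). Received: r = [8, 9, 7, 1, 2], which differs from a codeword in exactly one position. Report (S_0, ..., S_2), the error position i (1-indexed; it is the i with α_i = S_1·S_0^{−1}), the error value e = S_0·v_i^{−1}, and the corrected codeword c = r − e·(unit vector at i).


S = (2, 10, 6), error at position 2, error magnitude e = 4, c = [8, 5, 7, 1, 2].

Step 1: column multipliers v_i = (∏_{j≠i}(α_i − α_j))^{−1} mod 11.
  i = 1 (α = 7): (7−5)(7−10)(7−6)(7−3) = 2·(−3)·1·4 = −24 ≡ 9, so v_1 = 9^{−1} = 5 (mod 11).
  i = 2 (α = 5): (5−7)(5−10)(5−6)(5−3) = (−2)·(−5)·(−1)·2 = −20 ≡ 2, so v_2 = 2^{−1} = 6 (mod 11).
  i = 3 (α = 10): (10−7)(10−5)(10−6)(10−3) = 3·5·4·7 = 420 ≡ 2, so v_3 = 2^{−1} = 6 (mod 11).
  i = 4 (α = 6): (6−7)(6−5)(6−10)(6−3) = (−1)·1·(−4)·3 = 12 ≡ 1, so v_4 = 1^{−1} = 1 (mod 11).
  i = 5 (α = 3): (3−7)(3−5)(3−10)(3−6) = (−4)·(−2)·(−7)·(−3) = 168 ≡ 3, so v_5 = 3^{−1} = 4 (mod 11).
  v = [5, 6, 6, 1, 4].
Step 2: syndromes of r = [8, 9, 7, 1, 2] (all sums mod 11).
  S_0 = Σ v_i r_i = 5·8 + 6·9 + 6·7 + 1·1 + 4·2 = 145 ≡ 2.
  S_1 = Σ v_i α_i r_i = 5·7·8 + 6·5·9 + 6·10·7 + 1·6·1 + 4·3·2 = 1000 ≡ 10.
  α_i^2 mod 11 = [5, 3, 1, 3, 9].
  S_2 = Σ v_i α_i^2 r_i = 5·5·8 + 6·3·9 + 6·1·7 + 1·3·1 + 4·9·2 = 479 ≡ 6.
  S = (2, 10, 6) ≠ 0, so r is not a codeword (an error is present).
Step 3: locate the error. For a single error e at position i, S_ℓ = v_i·e·α_i^ℓ, so α_err = S_1/S_0.
  S_0^{−1} = 2^{−1} = 6 (mod 11), so α_err = 10·6 = 60 ≡ 5 = α_2. Error position i = 2.
  Consistency check: S_2/S_1 = 6·10 = 60 ≡ 5 = α_err ✓ (single-error assumption holds).
Step 4: error magnitude e = S_0/v_2 = S_0·∏_{j≠2}(α_2 − α_j) = 2·2 = 4 ≡ 4 (mod 11).
Step 5: correct position 2: c_2 = r_2 − e = 9 − 4 ≡ 5 (mod 11). Hence c = [8, 5, 7, 1, 2].
  Check: interpolating c through the α_i gives m(x) = 3 + 7·x (degree < 2) with m(α_i) = c_i for every i, so c is indeed a codeword.


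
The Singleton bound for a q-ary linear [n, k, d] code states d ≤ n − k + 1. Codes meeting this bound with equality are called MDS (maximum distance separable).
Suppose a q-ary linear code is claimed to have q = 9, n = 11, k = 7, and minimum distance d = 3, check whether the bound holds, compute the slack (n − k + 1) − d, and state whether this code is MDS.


Singleton RHS = n − k + 1 = 5, slack = 2, bound satisfied, not MDS.

Singleton bound: d ≤ n − k + 1.
Here n = 11, k = 7, so n − k + 1 = 5.
Given d = 3, check d ≤ 5: YES.
Slack = (n − k + 1) − d = 2.
The code is NOT MDS (slack = 2 > 0).
Description: the claimed parameters are [11, 7, 3]_9; such a code would be non-MDS.
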